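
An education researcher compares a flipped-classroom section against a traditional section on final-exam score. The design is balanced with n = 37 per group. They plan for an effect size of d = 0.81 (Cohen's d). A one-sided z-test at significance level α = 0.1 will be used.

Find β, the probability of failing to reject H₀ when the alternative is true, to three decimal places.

β ≈ 0.014

Noncentrality parameter: δ = d·√(n/2) = 0.81 × √(37/2) = 3.4839
One-sided α = 0.1 → critical value z_{0.1} = 1.282.
Power = Φ(δ − 1.282) = Φ(2.202) = 0.9862.
Type II error: β = 1 − power = 1 − 0.9862 = 0.0138.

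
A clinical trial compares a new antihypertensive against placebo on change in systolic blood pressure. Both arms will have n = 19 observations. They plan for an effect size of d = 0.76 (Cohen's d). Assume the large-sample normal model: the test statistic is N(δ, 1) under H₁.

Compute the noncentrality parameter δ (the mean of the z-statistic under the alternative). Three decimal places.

δ ≈ 2.342

The noncentrality parameter scales effect size by the design's sample-size factor: δ = d·√(n/2) = 0.76 × √(19/2) = 2.3425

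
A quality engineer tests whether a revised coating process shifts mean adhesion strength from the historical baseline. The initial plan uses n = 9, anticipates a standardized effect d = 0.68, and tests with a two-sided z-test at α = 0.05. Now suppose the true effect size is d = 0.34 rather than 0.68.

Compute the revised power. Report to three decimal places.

With d = 0.34: δ = d·√n = 0.34 × √9 = 1.0200. Critical value z_{0.025} = 1.960.
Revised power = Φ(δ − 1.960) + Φ(−δ − 1.960) = Φ(-0.940) + Φ(-2.980) = 0.1736 + 0.0014 = 0.1751.

Power ≈ 0.175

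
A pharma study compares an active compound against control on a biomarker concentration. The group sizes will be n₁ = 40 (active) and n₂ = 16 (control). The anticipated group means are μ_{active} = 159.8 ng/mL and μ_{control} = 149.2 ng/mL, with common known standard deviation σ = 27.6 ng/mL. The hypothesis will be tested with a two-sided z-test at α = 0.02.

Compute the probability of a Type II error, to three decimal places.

β ≈ 0.848

Standardized effect: d = |μ_{active} − μ_{control}| / σ = |159.8 − 149.2| / 27.6 = 0.3841
Noncentrality parameter: δ = d / √(1/n₁ + 1/n₂) = 0.3841 / √(1/40 + 1/16) = 1.2984
Critical value for a two-sided test at α = 0.02: z_{α/2} = 2.326.
Power = Φ(δ − 2.326) + Φ(−δ − 2.326) = Φ(-1.028) + Φ(-3.625) = 0.1520 + 0.0001 = 0.1521.
Type II error: β = 1 − power = 1 − 0.1521 = 0.8479.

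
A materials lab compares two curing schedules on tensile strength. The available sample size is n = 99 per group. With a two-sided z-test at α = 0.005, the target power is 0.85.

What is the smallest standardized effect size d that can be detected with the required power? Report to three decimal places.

d ≈ 0.546

Need Φ(δ − 2.807) = 0.85, so δ = 2.807 + 1.036 = 3.843.
(The second rejection-region term Φ(−δ − z_{α/2}) is negligible and dropped.)
δ = d·√(n/2) ⇒ d = δ/√(n/2) = 3.843/√(99/2) = 0.5463.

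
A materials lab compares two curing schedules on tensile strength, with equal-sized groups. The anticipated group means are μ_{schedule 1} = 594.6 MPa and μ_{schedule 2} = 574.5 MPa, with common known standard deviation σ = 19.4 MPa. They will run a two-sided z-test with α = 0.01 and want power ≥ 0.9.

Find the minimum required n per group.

Standardized effect: d = |μ_{schedule 1} − μ_{schedule 2}| / σ = |594.6 − 574.5| / 19.4 = 1.0361
Set Φ(δ − 2.576) = 0.9; then δ − 2.576 = Φ⁻¹(0.9) = 1.282, giving δ = 3.857.
(Ignoring the negligible lower-tail rejection probability gives the usual closed-form inversion.)
δ = d·√(n/2) ⇒ n = 2(δ/d)² = 2 × (3.857 / 1.0361)² = 27.72.
Rounding up, n = 28 per group.

n = 28 per group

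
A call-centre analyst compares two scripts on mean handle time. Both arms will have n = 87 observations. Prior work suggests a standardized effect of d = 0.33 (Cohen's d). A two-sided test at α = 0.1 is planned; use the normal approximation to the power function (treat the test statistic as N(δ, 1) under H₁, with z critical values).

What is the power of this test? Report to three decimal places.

Power ≈ 0.703

Noncentrality parameter: δ = d·√(n/2) = 0.33 × √(87/2) = 2.1765
Critical value for a two-sided test at α = 0.1: z_{α/2} = 1.645.
Power = Φ(δ − 1.645) + Φ(−δ − 1.645) = Φ(0.532) + Φ(-3.821) = 0.7025 + 0.0001 = 0.7026.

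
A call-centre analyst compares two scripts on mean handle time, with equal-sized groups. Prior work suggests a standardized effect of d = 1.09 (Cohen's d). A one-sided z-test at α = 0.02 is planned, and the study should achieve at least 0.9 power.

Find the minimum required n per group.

n = 19 per group

Set Φ(δ − 2.054) = 0.9; then δ − 2.054 = Φ⁻¹(0.9) = 1.282, giving δ = 3.335.
δ = d·√(n/2) ⇒ n = 2(δ/d)² = 2 × (3.335 / 1.09)² = 18.73.
Round up to the next whole unit.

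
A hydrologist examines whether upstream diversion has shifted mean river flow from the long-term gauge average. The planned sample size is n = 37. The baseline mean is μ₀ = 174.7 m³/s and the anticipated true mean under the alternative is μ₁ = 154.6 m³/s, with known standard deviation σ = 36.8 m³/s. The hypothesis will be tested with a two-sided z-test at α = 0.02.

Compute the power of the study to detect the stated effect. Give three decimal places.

Power ≈ 0.840

Standardized effect: d = |μ₁ − μ₀| / σ = |154.6 − 174.7| / 36.8 = 0.5462
Noncentrality parameter: δ = d·√n = 0.5462 × √37 = 3.3224
Two-sided α = 0.02 → critical value z_{0.01} = 2.326.
Power = Φ(δ − 2.326) + Φ(−δ − 2.326) = Φ(0.996) + Φ(-5.649) = 0.8404 + 0.0000 = 0.8404.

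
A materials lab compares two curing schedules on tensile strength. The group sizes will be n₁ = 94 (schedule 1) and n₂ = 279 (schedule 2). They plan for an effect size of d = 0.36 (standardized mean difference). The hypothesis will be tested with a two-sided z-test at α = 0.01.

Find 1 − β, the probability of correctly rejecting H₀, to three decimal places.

Power ≈ 0.671

Noncentrality parameter: δ = d / √(1/n₁ + 1/n₂) = 0.36 / √(1/94 + 1/279) = 3.0187
Two-sided α = 0.01 → critical value z_{0.005} = 2.576.
Power = Φ(δ − 2.576) + Φ(−δ − 2.576) = Φ(0.443) + Φ(-5.594) = 0.6711 + 0.0000 = 0.6711.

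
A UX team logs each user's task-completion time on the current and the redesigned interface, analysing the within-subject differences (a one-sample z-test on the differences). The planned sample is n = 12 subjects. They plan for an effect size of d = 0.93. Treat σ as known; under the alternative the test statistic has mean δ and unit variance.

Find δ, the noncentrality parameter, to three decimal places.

δ ≈ 3.222

The noncentrality parameter scales effect size by the design's sample-size factor: δ = d·√n = 0.93 × √12 = 3.2216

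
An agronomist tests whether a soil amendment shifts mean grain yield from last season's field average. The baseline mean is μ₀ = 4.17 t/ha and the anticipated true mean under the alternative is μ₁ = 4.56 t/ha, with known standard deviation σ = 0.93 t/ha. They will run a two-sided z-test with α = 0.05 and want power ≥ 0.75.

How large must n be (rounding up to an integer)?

Standardized effect: d = |μ₁ − μ₀| / σ = |4.56 − 4.17| / 0.93 = 0.4194
Set Φ(δ − 1.960) = 0.75; then δ − 1.960 = Φ⁻¹(0.75) = 0.674, giving δ = 2.634.
(For δ > 0 the lower-tail rejection region contributes negligibly to power, so the one-term inversion is standard.)
δ = d·√n ⇒ n = (δ/d)² = (2.634 / 0.4194)² = 39.47.
Rounding up, n = 40.

n = 40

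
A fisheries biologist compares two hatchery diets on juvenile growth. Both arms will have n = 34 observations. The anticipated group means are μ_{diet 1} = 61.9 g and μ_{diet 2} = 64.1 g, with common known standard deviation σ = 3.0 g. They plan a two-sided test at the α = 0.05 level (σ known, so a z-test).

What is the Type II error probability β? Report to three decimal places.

β ≈ 0.144

Standardized effect: d = |μ_{diet 1} − μ_{diet 2}| / σ = |61.9 − 64.1| / 3.0 = 0.7333
Noncentrality parameter: δ = d·√(n/2) = 0.7333 × √(34/2) = 3.0236
Two-sided α = 0.05 → critical value z_{0.025} = 1.960.
Power = Φ(δ − 1.960) + Φ(−δ − 1.960) = Φ(1.064) + Φ(-4.984) = 0.8563 + 0.0000 = 0.8563.
Type II error: β = 1 − power = 1 − 0.8563 = 0.1437.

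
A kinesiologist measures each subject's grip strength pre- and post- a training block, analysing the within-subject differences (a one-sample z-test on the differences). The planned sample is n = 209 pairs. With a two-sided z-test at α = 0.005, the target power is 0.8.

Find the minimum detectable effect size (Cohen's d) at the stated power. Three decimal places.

Required noncentrality: δ = z_{0.0025} + z_{0.20} = 2.807 + 0.842 = 3.649.
(The second rejection-region term Φ(−δ − z_{α/2}) is negligible and dropped.)
δ = d·√n ⇒ d = δ/√n = 3.649/√209 = 0.2524.

d ≈ 0.252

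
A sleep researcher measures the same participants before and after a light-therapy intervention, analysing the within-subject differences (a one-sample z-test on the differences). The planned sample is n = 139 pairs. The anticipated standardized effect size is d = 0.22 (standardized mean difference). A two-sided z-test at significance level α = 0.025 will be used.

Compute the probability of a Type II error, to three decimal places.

Noncentrality parameter: δ = d·√n = 0.22 × √139 = 2.5938
Critical value for a two-sided test at α = 0.025: z_{α/2} = 2.241.
Power = Φ(δ − 2.241) + Φ(−δ − 2.241) = Φ(0.352) + Φ(-4.835) = 0.6377 + 0.0000 = 0.6377.
Type II error: β = 1 − power = 1 − 0.6377 = 0.3623.

β ≈ 0.362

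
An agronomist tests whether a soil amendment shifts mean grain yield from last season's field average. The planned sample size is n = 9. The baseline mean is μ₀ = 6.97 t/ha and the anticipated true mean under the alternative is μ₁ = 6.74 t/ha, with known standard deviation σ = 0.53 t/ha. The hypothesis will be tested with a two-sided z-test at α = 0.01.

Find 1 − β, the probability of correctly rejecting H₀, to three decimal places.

Power ≈ 0.101

Standardized effect: d = |μ₁ − μ₀| / σ = |6.74 − 6.97| / 0.53 = 0.4340
Noncentrality parameter: λ = d·√n = 0.4340 × √9 = 1.3019
Two-sided α = 0.01 → critical value z_{0.005} = 2.576.
Power = Φ(λ − 2.576) + Φ(−λ − 2.576) = Φ(-1.274) + Φ(-3.878) = 0.1013 + 0.0001 = 0.1014.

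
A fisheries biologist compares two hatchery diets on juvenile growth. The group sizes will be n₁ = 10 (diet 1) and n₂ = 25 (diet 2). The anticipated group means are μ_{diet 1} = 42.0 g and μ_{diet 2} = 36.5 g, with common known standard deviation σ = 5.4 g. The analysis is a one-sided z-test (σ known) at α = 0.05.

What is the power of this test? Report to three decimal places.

Standardized effect: d = |μ_{diet 1} − μ_{diet 2}| / σ = |42.0 − 36.5| / 5.4 = 1.0185
Noncentrality parameter: δ = d / √(1/n₁ + 1/n₂) = 1.0185 / √(1/10 + 1/25) = 2.7221
One-sided α = 0.05 → critical value z_{0.05} = 1.645.
Power = Φ(δ − 1.645) = Φ(1.077) = 0.8593.

Power ≈ 0.859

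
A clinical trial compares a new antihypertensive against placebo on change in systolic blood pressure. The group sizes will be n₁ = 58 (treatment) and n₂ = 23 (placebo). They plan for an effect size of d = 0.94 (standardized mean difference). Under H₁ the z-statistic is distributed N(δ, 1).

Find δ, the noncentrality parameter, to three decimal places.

δ ≈ 3.815

δ = d / √(1/n₁ + 1/n₂) = 0.94 / √(1/58 + 1/23) = 3.8147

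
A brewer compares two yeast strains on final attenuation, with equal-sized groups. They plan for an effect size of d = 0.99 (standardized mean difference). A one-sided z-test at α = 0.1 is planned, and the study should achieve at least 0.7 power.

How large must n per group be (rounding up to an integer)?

n = 7 per group

For power 0.7 need Φ(δ − z_{0.1}) = 0.7, so δ = z_{0.1} + z_{0.30} = 1.282 + 0.524 = 1.806.
δ = d·√(n/2) ⇒ n = 2(δ/d)² = 2 × (1.806 / 0.99)² = 6.66.
Rounding up, n = 7 per group.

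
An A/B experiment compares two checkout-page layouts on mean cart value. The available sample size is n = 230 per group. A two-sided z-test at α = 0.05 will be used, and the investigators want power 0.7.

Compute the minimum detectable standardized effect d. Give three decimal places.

d ≈ 0.232

Required noncentrality: δ = z_{0.025} + z_{0.30} = 1.960 + 0.524 = 2.484.
(The second rejection-region term Φ(−δ − z_{α/2}) is negligible and dropped.)
δ = d·√(n/2) ⇒ d = δ/√(n/2) = 2.484/√(230/2) = 0.2317.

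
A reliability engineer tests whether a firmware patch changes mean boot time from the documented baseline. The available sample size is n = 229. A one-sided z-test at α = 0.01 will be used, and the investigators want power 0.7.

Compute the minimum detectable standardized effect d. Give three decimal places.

d ≈ 0.188

Required noncentrality: δ = z_{0.01} + z_{0.30} = 2.326 + 0.524 = 2.851.
δ = d·√n ⇒ d = δ/√n = 2.851/√229 = 0.1884.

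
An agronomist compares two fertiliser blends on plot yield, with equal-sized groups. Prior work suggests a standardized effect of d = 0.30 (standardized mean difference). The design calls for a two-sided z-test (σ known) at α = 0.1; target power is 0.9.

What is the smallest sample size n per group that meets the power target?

n = 191 per group

For power 0.9 need Φ(δ − z_{0.05}) = 0.9, so δ = z_{0.05} + z_{0.10} = 1.645 + 1.282 = 2.926.
(The Φ(−δ − z_{α/2}) term is vanishingly small for δ > 0 and is dropped in the standard sample-size formula.)
δ = d·√(n/2) ⇒ n = 2(δ/d)² = 2 × (2.926 / 0.30)² = 190.31.
Round up to the next whole unit.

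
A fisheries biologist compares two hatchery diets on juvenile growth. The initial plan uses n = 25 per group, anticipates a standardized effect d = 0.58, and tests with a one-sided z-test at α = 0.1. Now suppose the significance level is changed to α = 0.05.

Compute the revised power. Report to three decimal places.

Power ≈ 0.658

δ = d·√(n/2) = 0.58 × √(25/2) = 2.0506 (unchanged). New critical value: z_{0.05} = 1.645.
Revised power = Φ(δ − 1.645) = Φ(0.406) = 0.6575.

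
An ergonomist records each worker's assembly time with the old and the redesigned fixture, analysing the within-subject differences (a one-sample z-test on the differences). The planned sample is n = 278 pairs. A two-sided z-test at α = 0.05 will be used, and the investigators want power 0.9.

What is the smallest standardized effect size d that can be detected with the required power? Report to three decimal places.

d ≈ 0.194

Required noncentrality: δ = z_{0.025} + z_{0.10} = 1.960 + 1.282 = 3.242.
(The second rejection-region term Φ(−δ − z_{α/2}) is negligible and dropped.)
δ = d·√n ⇒ d = δ/√n = 3.242/√278 = 0.1944.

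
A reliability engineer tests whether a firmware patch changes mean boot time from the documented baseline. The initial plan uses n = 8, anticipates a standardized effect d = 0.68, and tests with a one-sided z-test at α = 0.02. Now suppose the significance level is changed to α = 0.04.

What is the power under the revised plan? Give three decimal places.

δ = d·√n = 0.68 × √8 = 1.9233 (unchanged). New critical value: z_{0.04} = 1.751.
Revised power = Φ(δ − 1.751) = Φ(0.173) = 0.5685.

Power ≈ 0.569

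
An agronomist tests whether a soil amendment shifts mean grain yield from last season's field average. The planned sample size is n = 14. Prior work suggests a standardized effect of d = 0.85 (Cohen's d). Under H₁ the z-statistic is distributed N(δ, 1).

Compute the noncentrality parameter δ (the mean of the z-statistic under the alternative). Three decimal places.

The noncentrality parameter scales effect size by the design's sample-size factor: δ = d·√n = 0.85 × √14 = 3.1804

δ ≈ 3.180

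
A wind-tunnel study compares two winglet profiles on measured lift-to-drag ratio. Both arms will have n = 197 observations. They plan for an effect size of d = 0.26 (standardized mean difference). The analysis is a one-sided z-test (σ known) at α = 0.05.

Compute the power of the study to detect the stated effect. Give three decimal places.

Noncentrality parameter: δ = d·√(n/2) = 0.26 × √(197/2) = 2.5804
One-sided α = 0.05 → critical value z_{0.05} = 1.645.
Power = P(Z > 1.645 − δ) = Φ(0.936) = 0.8253.

Power ≈ 0.825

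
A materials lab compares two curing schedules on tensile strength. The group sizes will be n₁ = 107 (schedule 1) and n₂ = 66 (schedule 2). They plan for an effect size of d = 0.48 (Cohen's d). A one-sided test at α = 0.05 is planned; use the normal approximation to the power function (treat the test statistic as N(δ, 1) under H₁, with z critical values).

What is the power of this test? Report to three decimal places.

Noncentrality parameter: δ = d / √(1/n₁ + 1/n₂) = 0.48 / √(1/107 + 1/66) = 3.0668
One-sided α = 0.05 → critical value z_{0.05} = 1.645.
Power = Φ(δ − 1.645) = Φ(1.422) = 0.9225.

Power ≈ 0.922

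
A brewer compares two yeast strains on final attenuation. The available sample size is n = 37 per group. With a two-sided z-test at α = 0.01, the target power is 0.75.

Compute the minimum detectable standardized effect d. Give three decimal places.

d ≈ 0.756

Need Φ(δ − 2.576) = 0.75, so δ = 2.576 + 0.674 = 3.250.
(Lower-tail contribution to power is negligible for δ > 0.)
δ = d·√(n/2) ⇒ d = δ/√(n/2) = 3.250/√(37/2) = 0.7557.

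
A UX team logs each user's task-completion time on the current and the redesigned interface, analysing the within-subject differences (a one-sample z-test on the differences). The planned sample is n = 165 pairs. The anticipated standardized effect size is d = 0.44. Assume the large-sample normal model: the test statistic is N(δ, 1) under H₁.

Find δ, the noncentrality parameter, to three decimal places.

The noncentrality parameter scales effect size by the design's sample-size factor: δ = d·√n = 0.44 × √165 = 5.6519

δ ≈ 5.652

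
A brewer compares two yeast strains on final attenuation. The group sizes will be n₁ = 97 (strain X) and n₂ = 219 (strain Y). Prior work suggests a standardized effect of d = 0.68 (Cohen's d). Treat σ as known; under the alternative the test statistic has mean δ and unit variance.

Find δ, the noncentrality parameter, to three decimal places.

δ = d / √(1/n₁ + 1/n₂) = 0.68 / √(1/97 + 1/219) = 5.5754

δ ≈ 5.575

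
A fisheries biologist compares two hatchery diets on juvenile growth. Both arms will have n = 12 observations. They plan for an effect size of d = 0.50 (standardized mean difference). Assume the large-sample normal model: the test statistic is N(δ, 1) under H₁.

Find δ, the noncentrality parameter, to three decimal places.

δ ≈ 1.225

The noncentrality parameter scales effect size by the design's sample-size factor: δ = d·√(n/2) = 0.50 × √(12/2) = 1.2247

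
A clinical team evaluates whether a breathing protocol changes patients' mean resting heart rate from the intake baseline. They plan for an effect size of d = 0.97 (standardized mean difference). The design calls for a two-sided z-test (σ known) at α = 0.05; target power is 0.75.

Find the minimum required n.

Set Φ(δ − 1.960) = 0.75; then δ − 1.960 = Φ⁻¹(0.75) = 0.674, giving δ = 2.634.
(The Φ(−δ − z_{α/2}) term is vanishingly small for δ > 0 and is dropped in the standard sample-size formula.)
δ = d·√n ⇒ n = (δ/d)² = (2.634 / 0.97)² = 7.38.
Round up to the next whole unit.

n = 8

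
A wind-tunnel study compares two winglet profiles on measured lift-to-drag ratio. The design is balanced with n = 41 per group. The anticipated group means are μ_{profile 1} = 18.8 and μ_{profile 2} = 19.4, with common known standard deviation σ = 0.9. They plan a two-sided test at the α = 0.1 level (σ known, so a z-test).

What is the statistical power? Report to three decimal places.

Power ≈ 0.915

Standardized effect: d = |μ_{profile 1} − μ_{profile 2}| / σ = |18.8 − 19.4| / 0.9 = 0.6667
Noncentrality parameter: λ = d·√(n/2) = 0.6667 × √(41/2) = 3.0185
Critical value for a two-sided test at α = 0.1: z_{α/2} = 1.645.
Power = Φ(λ − 1.645) + Φ(−λ − 1.645) = Φ(1.374) + Φ(-4.663) = 0.9152 + 0.0000 = 0.9152.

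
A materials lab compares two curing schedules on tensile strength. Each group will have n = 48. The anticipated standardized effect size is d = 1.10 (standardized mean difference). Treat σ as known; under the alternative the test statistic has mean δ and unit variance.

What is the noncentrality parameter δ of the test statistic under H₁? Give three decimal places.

δ ≈ 5.389

The noncentrality parameter scales effect size by the design's sample-size factor: δ = d·√(n/2) = 1.10 × √(48/2) = 5.3889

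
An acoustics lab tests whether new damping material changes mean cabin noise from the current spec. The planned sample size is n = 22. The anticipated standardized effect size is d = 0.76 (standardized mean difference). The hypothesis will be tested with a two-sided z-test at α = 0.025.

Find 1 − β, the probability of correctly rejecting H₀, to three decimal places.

Power ≈ 0.907

Noncentrality parameter: δ = d·√n = 0.76 × √22 = 3.5647
Critical value for a two-sided test at α = 0.025: z_{α/2} = 2.241.
Power = Φ(δ − 2.241) + Φ(−δ − 2.241) = Φ(1.323) + Φ(-5.806) = 0.9071 + 0.0000 = 0.9071.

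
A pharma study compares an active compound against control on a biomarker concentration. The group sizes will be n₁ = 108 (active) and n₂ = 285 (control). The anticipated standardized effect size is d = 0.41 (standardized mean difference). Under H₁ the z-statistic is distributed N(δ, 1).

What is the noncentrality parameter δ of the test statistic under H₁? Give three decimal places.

δ = d / √(1/n₁ + 1/n₂) = 0.41 / √(1/108 + 1/285) = 3.6285

δ ≈ 3.628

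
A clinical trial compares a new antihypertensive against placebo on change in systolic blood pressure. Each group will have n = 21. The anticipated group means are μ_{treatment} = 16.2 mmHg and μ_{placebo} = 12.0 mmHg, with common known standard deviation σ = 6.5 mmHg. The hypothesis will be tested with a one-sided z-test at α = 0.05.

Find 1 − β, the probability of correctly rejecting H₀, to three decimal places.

Standardized effect: d = |μ_{treatment} − μ_{placebo}| / σ = |16.2 − 12.0| / 6.5 = 0.6462
Noncentrality parameter: δ = d·√(n/2) = 0.6462 × √(21/2) = 2.0938
Critical value for a one-sided test at α = 0.05: z_α = 1.645.
Power = P(Z > 1.645 − δ) = Φ(0.449) = 0.6733.

Power ≈ 0.673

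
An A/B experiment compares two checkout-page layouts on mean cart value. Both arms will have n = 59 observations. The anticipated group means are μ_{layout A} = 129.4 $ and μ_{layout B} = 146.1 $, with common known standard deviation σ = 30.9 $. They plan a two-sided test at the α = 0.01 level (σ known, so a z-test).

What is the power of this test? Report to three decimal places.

Standardized effect: d = |μ_{layout A} − μ_{layout B}| / σ = |129.4 − 146.1| / 30.9 = 0.5405
Noncentrality parameter: δ = d·√(n/2) = 0.5405 × √(59/2) = 2.9354
Two-sided α = 0.01 → critical value z_{0.005} = 2.576.
Power = Φ(δ − 2.576) + Φ(−δ − 2.576) = Φ(0.360) + Φ(-5.511) = 0.6404 + 0.0000 = 0.6404.

Power ≈ 0.640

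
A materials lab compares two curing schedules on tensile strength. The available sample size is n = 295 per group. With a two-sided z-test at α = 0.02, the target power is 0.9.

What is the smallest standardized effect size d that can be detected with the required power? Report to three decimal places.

Required noncentrality: δ = z_{0.01} + z_{0.10} = 2.326 + 1.282 = 3.608.
(Lower-tail contribution to power is negligible for δ > 0.)
δ = d·√(n/2) ⇒ d = δ/√(n/2) = 3.608/√(295/2) = 0.2971.

d ≈ 0.297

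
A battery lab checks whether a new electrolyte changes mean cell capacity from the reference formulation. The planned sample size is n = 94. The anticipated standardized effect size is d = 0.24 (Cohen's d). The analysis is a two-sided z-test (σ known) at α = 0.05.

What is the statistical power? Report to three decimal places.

Power ≈ 0.643

Noncentrality parameter: δ = d·√n = 0.24 × √94 = 2.3269
Two-sided α = 0.05 → critical value z_{0.025} = 1.960.
Power = Φ(δ − 1.960) + Φ(−δ − 1.960) = Φ(0.367) + Φ(-4.287) = 0.6432 + 0.0000 = 0.6432.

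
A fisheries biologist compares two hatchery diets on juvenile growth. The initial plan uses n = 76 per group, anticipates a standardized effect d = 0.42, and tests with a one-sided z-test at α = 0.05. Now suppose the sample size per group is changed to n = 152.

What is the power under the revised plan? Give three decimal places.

Power ≈ 0.978

With n = 152 per group: δ = d·√(n/2) = 0.42 × √(152/2) = 3.6615. Critical value z_{0.05} = 1.645.
Revised power = P(Z > 1.645 − δ) = Φ(2.017) = 0.9781.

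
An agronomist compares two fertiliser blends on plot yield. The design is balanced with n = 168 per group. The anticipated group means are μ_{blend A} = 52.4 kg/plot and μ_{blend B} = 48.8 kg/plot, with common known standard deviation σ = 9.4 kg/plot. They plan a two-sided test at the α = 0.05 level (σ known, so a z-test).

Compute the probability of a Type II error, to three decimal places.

Standardized effect: d = |μ_{blend A} − μ_{blend B}| / σ = |52.4 − 48.8| / 9.4 = 0.3830
Noncentrality parameter: δ = d·√(n/2) = 0.3830 × √(168/2) = 3.5101
Critical value for a two-sided test at α = 0.05: z_{α/2} = 1.960.
Power = Φ(δ − 1.960) + Φ(−δ − 1.960) = Φ(1.550) + Φ(-5.470) = 0.9394 + 0.0000 = 0.9394.
Type II error: β = 1 − power = 1 − 0.9394 = 0.0606.

β ≈ 0.061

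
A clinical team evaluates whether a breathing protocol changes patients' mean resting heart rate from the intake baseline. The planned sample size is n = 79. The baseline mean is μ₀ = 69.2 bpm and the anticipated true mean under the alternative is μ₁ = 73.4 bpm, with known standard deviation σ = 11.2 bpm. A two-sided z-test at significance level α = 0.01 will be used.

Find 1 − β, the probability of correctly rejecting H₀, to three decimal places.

Power ≈ 0.776

Standardized effect: d = |μ₁ − μ₀| / σ = |73.4 − 69.2| / 11.2 = 0.3750
Noncentrality parameter: δ = d·√n = 0.3750 × √79 = 3.3331
Critical value for a two-sided test at α = 0.01: z_{α/2} = 2.576.
Power = Φ(δ − 2.576) + Φ(−δ − 2.576) = Φ(0.757) + Φ(-5.909) = 0.7755 + 0.0000 = 0.7755.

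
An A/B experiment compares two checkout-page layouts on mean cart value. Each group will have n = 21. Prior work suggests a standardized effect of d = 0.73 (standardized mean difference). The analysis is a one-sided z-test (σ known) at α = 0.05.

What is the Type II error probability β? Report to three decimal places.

Noncentrality parameter: δ = d·√(n/2) = 0.73 × √(21/2) = 2.3655
Critical value for a one-sided test at α = 0.05: z_α = 1.645.
Power = P(Z > 1.645 − δ) = Φ(0.721) = 0.7644.
Type II error: β = 1 − power = 1 − 0.7644 = 0.2356.

β ≈ 0.236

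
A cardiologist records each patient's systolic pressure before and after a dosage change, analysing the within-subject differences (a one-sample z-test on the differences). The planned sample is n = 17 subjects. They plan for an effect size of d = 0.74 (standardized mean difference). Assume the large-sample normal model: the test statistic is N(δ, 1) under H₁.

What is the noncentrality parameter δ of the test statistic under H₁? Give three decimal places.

δ ≈ 3.051

The noncentrality parameter scales effect size by the design's sample-size factor: δ = d·√n = 0.74 × √17 = 3.0511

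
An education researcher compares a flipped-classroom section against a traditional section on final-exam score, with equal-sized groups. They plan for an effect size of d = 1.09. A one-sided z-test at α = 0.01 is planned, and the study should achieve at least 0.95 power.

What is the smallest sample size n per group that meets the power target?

n = 27 per group

Set Φ(δ − 2.326) = 0.95; then δ − 2.326 = Φ⁻¹(0.95) = 1.645, giving δ = 3.971.
δ = d·√(n/2) ⇒ n = 2(δ/d)² = 2 × (3.971 / 1.09)² = 26.55.
Rounding up, n = 27 per group.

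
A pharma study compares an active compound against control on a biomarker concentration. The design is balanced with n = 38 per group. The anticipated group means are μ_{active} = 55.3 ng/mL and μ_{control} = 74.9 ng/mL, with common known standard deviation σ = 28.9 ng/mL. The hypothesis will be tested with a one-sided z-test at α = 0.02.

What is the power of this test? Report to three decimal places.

Power ≈ 0.817

Standardized effect: d = |μ_{active} − μ_{control}| / σ = |55.3 − 74.9| / 28.9 = 0.6782
Noncentrality parameter: δ = d·√(n/2) = 0.6782 × √(38/2) = 2.9562
One-sided α = 0.02 → critical value z_{0.02} = 2.054.
Power = P(Z > 2.054 − δ) = Φ(0.902) = 0.8166.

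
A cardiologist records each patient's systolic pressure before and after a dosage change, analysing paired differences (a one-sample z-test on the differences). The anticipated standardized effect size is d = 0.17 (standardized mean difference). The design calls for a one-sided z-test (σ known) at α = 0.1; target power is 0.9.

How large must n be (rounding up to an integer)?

Set Φ(δ − 1.282) = 0.9; then δ − 1.282 = Φ⁻¹(0.9) = 1.282, giving δ = 2.563.
δ = d·√n ⇒ n = (δ/d)² = (2.563 / 0.17)² = 227.32.
Round up to the next whole unit.

n = 228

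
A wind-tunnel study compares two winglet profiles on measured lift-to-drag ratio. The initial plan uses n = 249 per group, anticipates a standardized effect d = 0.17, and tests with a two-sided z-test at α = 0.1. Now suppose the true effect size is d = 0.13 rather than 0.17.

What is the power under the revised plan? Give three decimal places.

With d = 0.13: δ = d·√(n/2) = 0.13 × √(249/2) = 1.4505. Critical value z_{0.05} = 1.645.
Revised power = Φ(δ − 1.645) + Φ(−δ − 1.645) = Φ(-0.194) + Φ(-3.095) = 0.4230 + 0.0010 = 0.4239.

Power ≈ 0.424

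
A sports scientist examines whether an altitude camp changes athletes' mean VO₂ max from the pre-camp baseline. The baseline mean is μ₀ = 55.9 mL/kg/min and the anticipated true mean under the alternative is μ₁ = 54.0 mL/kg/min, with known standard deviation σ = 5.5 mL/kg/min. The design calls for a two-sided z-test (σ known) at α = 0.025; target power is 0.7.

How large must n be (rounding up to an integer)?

n = 65

Standardized effect: d = |μ₁ − μ₀| / σ = |54.0 − 55.9| / 5.5 = 0.3455
For power 0.7 need Φ(δ − z_{0.0125}) = 0.7, so δ = z_{0.0125} + z_{0.30} = 2.241 + 0.524 = 2.766.
(Ignoring the negligible lower-tail rejection probability gives the usual closed-form inversion.)
δ = d·√n ⇒ n = (δ/d)² = (2.766 / 0.3455)² = 64.10.
Round up to the next whole unit.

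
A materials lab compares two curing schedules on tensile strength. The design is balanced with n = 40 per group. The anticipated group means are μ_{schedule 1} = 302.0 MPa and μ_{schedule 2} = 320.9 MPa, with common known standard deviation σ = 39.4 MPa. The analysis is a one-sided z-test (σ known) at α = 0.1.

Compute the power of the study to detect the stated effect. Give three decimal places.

Standardized effect: d = |μ_{schedule 1} − μ_{schedule 2}| / σ = |302.0 − 320.9| / 39.4 = 0.4797
Noncentrality parameter: δ = d·√(n/2) = 0.4797 × √(40/2) = 2.1453
Critical value for a one-sided test at α = 0.1: z_α = 1.282.
Power = P(Z > 1.282 − δ) = Φ(0.864) = 0.8061.

Power ≈ 0.806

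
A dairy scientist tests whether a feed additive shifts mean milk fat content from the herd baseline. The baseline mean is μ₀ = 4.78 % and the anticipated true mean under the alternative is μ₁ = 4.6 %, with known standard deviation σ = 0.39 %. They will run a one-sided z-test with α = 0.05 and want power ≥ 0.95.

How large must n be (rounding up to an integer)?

n = 51

Standardized effect: d = |μ₁ − μ₀| / σ = |4.6 − 4.78| / 0.39 = 0.4615
Set Φ(δ − 1.645) = 0.95; then δ − 1.645 = Φ⁻¹(0.95) = 1.645, giving δ = 3.290.
δ = d·√n ⇒ n = (δ/d)² = (3.290 / 0.4615)² = 50.80.
Round up to the next whole unit.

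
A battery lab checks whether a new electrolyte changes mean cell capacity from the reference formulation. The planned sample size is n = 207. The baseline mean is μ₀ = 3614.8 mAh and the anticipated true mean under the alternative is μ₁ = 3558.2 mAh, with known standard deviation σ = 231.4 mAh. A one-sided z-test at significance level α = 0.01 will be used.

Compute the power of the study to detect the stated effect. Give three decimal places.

Standardized effect: d = |μ₁ − μ₀| / σ = |3558.2 − 3614.8| / 231.4 = 0.2446
Noncentrality parameter: δ = d·√n = 0.2446 × √207 = 3.5192
One-sided α = 0.01 → critical value z_{0.01} = 2.326.
Power = Φ(δ − 2.326) = Φ(1.193) = 0.8835.

Power ≈ 0.884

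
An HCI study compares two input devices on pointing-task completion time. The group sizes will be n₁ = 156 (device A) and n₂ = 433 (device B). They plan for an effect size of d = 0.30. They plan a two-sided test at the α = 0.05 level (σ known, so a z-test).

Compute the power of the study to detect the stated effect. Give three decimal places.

Power ≈ 0.895

Noncentrality parameter: δ = d / √(1/n₁ + 1/n₂) = 0.30 / √(1/156 + 1/433) = 3.2127
Two-sided α = 0.05 → critical value z_{0.025} = 1.960.
Power = Φ(δ − 1.960) + Φ(−δ − 1.960) = Φ(1.253) + Φ(-5.173) = 0.8948 + 0.0000 = 0.8948.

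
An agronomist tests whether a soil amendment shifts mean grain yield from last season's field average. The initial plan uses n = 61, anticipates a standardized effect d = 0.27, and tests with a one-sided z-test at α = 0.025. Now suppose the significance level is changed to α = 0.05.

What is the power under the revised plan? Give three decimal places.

Power ≈ 0.679

δ = d·√n = 0.27 × √61 = 2.1088 (unchanged). New critical value: z_{0.05} = 1.645.
Revised power = P(Z > 1.645 − δ) = Φ(0.464) = 0.6786.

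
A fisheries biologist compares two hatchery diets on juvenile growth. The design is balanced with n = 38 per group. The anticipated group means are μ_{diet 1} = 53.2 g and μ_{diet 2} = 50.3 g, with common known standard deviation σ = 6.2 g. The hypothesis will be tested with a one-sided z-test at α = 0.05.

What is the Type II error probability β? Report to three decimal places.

β ≈ 0.347

Standardized effect: d = |μ_{diet 1} − μ_{diet 2}| / σ = |53.2 − 50.3| / 6.2 = 0.4677
Noncentrality parameter: δ = d·√(n/2) = 0.4677 × √(38/2) = 2.0388
Critical value for a one-sided test at α = 0.05: z_α = 1.645.
Power = P(Z > 1.645 − δ) = Φ(0.394) = 0.6532.
Type II error: β = 1 − power = 1 − 0.6532 = 0.3468.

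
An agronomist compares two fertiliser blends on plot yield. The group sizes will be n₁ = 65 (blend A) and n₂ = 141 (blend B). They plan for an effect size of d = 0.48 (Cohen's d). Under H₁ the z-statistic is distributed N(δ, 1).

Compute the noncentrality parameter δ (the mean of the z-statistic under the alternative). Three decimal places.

δ ≈ 3.202

The noncentrality parameter scales effect size by the design's sample-size factor: δ = d / √(1/n₁ + 1/n₂) = 0.48 / √(1/65 + 1/141) = 3.2017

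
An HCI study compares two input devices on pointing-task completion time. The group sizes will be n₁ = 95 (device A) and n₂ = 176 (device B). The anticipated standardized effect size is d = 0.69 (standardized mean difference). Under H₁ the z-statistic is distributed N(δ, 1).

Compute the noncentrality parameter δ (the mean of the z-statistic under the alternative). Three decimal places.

δ ≈ 5.420

δ = d / √(1/n₁ + 1/n₂) = 0.69 / √(1/95 + 1/176) = 5.4198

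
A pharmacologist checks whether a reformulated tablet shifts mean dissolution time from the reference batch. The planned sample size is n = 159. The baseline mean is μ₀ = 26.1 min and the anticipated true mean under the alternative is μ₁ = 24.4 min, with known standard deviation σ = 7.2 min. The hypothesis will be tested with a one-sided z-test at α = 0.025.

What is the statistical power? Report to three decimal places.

Power ≈ 0.845

Standardized effect: d = |μ₁ − μ₀| / σ = |24.4 − 26.1| / 7.2 = 0.2361
Noncentrality parameter: δ = d·√n = 0.2361 × √159 = 2.9772
One-sided α = 0.025 → critical value z_{0.025} = 1.960.
Power = Φ(δ − 1.960) = Φ(1.017) = 0.8455.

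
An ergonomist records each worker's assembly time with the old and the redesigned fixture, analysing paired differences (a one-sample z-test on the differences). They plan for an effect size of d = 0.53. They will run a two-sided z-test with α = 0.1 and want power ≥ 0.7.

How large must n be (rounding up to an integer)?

Set Φ(δ − 1.645) = 0.7; then δ − 1.645 = Φ⁻¹(0.7) = 0.524, giving δ = 2.169.
(For δ > 0 the lower-tail rejection region contributes negligibly to power, so the one-term inversion is standard.)
δ = d·√n ⇒ n = (δ/d)² = (2.169 / 0.53)² = 16.75.
Round up to the next whole unit.

n = 17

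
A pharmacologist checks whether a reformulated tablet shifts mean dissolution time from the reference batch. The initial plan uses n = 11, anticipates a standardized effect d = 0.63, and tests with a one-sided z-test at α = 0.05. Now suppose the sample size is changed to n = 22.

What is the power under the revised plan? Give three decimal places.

Power ≈ 0.905

With n = 22: δ = d·√n = 0.63 × √22 = 2.9550. Critical value z_{0.05} = 1.645.
Revised power = Φ(δ − 1.645) = Φ(1.310) = 0.9049.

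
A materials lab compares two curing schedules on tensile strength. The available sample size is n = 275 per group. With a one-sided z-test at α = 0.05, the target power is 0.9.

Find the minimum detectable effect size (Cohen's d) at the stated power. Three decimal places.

Need Φ(δ − 1.645) = 0.9, so δ = 1.645 + 1.282 = 2.926.
δ = d·√(n/2) ⇒ d = δ/√(n/2) = 2.926/√(275/2) = 0.2496.

d ≈ 0.250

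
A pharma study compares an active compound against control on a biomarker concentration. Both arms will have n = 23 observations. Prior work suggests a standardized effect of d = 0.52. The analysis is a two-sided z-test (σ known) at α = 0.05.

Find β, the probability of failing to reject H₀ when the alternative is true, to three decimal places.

Noncentrality parameter: δ = d·√(n/2) = 0.52 × √(23/2) = 1.7634
Critical value for a two-sided test at α = 0.05: z_{α/2} = 1.960.
Power = Φ(δ − 1.960) + Φ(−δ − 1.960) = Φ(-0.197) + Φ(-3.723) = 0.4221 + 0.0001 = 0.4222.
Type II error: β = 1 − power = 1 − 0.4222 = 0.5778.

β ≈ 0.578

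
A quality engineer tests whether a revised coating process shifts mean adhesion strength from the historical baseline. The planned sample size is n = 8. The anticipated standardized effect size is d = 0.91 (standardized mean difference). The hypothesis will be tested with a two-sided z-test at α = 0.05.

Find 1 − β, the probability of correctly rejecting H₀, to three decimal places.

Noncentrality parameter: δ = d·√n = 0.91 × √8 = 2.5739
Critical value for a two-sided test at α = 0.05: z_{α/2} = 1.960.
Power = Φ(δ − 1.960) + Φ(−δ − 1.960) = Φ(0.614) + Φ(-4.534) = 0.7304 + 0.0000 = 0.7304.

Power ≈ 0.730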